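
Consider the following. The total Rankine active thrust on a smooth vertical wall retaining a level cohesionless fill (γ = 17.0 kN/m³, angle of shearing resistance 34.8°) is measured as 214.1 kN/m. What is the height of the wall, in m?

9.60 m

K_a = 0.2733. P_a = ½ K_a γ H² ⇒ H = √(2P_a/(K_a γ)).
H = √(2×214.1/(0.2733×17.0)) = 9.600 m.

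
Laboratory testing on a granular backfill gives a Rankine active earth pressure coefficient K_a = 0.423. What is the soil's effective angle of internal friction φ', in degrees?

K_a = tan²(45° − φ/2) ⇒ 45° − φ/2 = arctan(√0.423) = 33.04°.
φ = 2(45° − 33.04°) = 23.92°.

23.9°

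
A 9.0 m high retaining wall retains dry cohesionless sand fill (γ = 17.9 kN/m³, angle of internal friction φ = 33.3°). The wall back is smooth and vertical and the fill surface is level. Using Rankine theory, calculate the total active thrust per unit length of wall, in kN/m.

211 kN/m

K_a = tan²(45° − φ/2) = 0.2911.
P_a = ½ K_a γ H² = 0.5 × 0.2911 × 17.9 × 9.0² = 211.1 kN/m.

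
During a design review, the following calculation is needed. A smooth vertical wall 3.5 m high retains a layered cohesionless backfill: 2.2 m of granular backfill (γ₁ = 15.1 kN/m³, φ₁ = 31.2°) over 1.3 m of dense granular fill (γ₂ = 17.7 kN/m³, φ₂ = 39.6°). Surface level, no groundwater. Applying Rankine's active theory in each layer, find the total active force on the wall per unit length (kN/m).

K_a1 = tan²(45°−31.2°/2) = 0.3175; K_a2 = tan²(45°−39.6°/2) = 0.2214.
Layer 1: σ at base = K_a1 γ₁ h₁ = 10.55 kPa; P₁ = ½×10.55×2.2 = 11.60.
Layer 2: σ_v at top = γ₁h₁ = 33.22; σ_h top = K_a2×33.22 = 7.356; σ_h base = K_a2×(33.22+17.7×1.3) = 12.45.
P₂ = ½(7.356+12.45)×1.3 = 12.87. Total P_a = 11.60+12.87 = 24.48 kN/m.

24.5 kN/m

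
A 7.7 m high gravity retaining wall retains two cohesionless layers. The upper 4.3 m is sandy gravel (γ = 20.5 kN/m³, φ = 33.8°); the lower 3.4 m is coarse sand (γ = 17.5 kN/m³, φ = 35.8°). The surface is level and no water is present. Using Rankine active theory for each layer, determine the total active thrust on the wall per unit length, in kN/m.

K_a1 = tan²(45°−33.8°/2) = 0.2851; K_a2 = tan²(45°−35.8°/2) = 0.2619.
Layer 1: σ at base = K_a1 γ₁ h₁ = 25.13 kPa; P₁ = ½×25.13×4.3 = 54.03.
Layer 2: σ_v at top = γ₁h₁ = 88.15; σ_h top = K_a2×88.15 = 23.08; σ_h base = K_a2×(88.15+17.5×3.4) = 38.66.
P₂ = ½(23.08+38.66)×3.4 = 105.0. Total P_a = 54.03+105.0 = 159.0 kN/m.

159 kN/m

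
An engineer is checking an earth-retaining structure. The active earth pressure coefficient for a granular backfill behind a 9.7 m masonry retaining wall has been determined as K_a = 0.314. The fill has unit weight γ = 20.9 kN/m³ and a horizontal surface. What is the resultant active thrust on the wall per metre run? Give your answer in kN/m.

309 kN/m

P = ½ K_a γ H² = 0.5 × 0.314 × 20.9 × 9.7² = 308.7 kN/m.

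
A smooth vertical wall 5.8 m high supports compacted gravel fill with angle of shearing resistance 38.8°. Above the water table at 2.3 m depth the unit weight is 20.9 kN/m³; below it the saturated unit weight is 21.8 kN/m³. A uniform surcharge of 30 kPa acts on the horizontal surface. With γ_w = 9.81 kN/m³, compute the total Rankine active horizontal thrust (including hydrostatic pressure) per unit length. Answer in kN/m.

168 kN/m

K_a = tan²(45° − φ/2) = 0.2296.
γ' = 21.8 − 9.81 = 11.99 kN/m³. h₂ = H − d_w = 3.5 m.
σ'_h: at surface K_a·q = 6.887; at WT K_a(q+γd_w) = 17.92; at base K_a(q+γd_w+γ'h₂) = 27.55 kPa.
P₁ = ½(6.887+17.92)×2.3 = 28.53; P₂ = ½(17.92+27.55)×3.5 = 79.58; P_w = ½γ_w h₂² = 60.09.
Total = 28.53+79.58+60.09 = 168.2 kN/m.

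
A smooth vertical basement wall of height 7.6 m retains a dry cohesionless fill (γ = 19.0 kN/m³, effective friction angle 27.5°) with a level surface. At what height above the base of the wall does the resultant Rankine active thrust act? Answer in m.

2.53 m

K_a = 0.3682.
The pressure distribution is triangular, so the resultant acts at H/3 above the base = 7.6/3 = 2.533 m.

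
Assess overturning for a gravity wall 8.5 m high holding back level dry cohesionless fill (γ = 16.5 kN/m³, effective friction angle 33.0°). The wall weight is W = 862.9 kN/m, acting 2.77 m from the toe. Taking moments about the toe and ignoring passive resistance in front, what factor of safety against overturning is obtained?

K_a = tan²(45° − 33.0°/2) = 0.2948.
P_a = ½K_aγH² = 0.5×0.2948×16.5×8.5² = 175.7 kN/m, acting at H/3 = 2.833 m above the base.
Overturning moment M_o = P_a × H/3 = 175.7 × 2.833 = 497.9.
Resisting moment M_r = W × 2.77 = 862.9 × 2.77 = 2390.
FS_overturning = M_r/M_o = 2390/497.9 = 4.801.

4.80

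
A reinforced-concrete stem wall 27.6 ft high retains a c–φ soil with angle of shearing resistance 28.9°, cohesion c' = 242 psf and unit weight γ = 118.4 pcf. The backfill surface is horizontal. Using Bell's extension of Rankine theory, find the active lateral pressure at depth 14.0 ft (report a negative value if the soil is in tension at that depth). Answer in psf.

292 psf

K_a = (1 − sin φ)/(1 + sin φ) = 0.3484.
σ_a = K_a γ z − 2c√K_a = 0.3484×118.4×14.0 − 2×242×0.5902 = 291.8 psf.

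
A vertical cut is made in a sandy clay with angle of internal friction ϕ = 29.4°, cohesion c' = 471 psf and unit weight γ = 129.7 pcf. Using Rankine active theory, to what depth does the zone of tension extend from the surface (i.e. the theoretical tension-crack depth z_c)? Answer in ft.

K_a = tan²(45° − 29.4°/2) = 0.3415; √K_a = 0.5844.
The active pressure is zero where K_a γ z = 2c√K_a, so z_c = 2c/(γ√K_a) = 2×471/(129.7×0.5844) = 12.43 ft.

12.4 ft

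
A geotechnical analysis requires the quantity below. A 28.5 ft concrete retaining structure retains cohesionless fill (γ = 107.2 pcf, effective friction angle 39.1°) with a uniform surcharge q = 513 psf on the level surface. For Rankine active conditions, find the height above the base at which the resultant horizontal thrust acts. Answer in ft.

K_a = 0.2265.
Triangular part P₁ = ½K_aγH² = 9860 at H/3 = 9.500 ft; rectangular part P₂ = K_a q H = 3311 at H/2 = 14.25 ft.
ȳ = (P₁·9.500 + P₂·14.25)/(P₁+P₂) = 10.69 ft.

10.7 ft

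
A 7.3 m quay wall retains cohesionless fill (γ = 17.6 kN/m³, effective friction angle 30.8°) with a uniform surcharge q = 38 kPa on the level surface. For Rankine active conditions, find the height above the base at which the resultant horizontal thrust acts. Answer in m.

K_a = 0.3227.
Triangular part P₁ = ½K_aγH² = 151.3 at H/3 = 2.433 m; rectangular part P₂ = K_a q H = 89.52 at H/2 = 3.650 m.
ȳ = (P₁·2.433 + P₂·3.650)/(P₁+P₂) = 2.886 m.

2.89 m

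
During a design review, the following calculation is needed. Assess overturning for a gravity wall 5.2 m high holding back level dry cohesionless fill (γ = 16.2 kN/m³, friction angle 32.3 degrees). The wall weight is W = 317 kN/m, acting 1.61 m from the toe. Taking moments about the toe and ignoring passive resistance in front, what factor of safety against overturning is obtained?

4.43

K_a = tan²(45° − 32.3°/2) = 0.3035.
P_a = ½K_aγH² = 0.5×0.3035×16.2×5.2² = 66.47 kN/m, acting at H/3 = 1.733 m above the base.
Overturning moment M_o = P_a × H/3 = 66.47 × 1.733 = 115.2.
Resisting moment M_r = W × 1.61 = 317 × 1.61 = 510.4.
FS_overturning = M_r/M_o = 510.4/115.2 = 4.430.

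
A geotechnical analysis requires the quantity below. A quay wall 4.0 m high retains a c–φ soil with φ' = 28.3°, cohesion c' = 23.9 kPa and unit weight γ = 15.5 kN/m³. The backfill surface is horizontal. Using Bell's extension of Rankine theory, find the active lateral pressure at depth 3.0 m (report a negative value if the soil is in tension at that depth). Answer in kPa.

K_a = (1 − sin φ)/(1 + sin φ) = 0.3568.
σ_a = K_a γ z − 2c√K_a = 0.3568×15.5×3.0 − 2×23.9×0.5973 = -11.96 kPa.

-12.0 kPa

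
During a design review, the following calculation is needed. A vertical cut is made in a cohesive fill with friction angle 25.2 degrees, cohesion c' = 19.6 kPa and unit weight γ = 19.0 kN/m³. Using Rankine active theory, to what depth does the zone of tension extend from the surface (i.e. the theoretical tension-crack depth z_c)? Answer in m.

K_a = tan²(45° − 25.2°/2) = 0.4027; √K_a = 0.6346.
The active pressure is zero where K_a γ z = 2c√K_a, so z_c = 2c/(γ√K_a) = 2×19.6/(19.0×0.6346) = 3.251 m.

3.25 m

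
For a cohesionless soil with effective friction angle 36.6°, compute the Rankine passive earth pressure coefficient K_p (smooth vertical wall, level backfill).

K_p = (1 + sin φ)/(1 − sin φ) = tan²(45° + 36.6°/2) = 3.953.

3.95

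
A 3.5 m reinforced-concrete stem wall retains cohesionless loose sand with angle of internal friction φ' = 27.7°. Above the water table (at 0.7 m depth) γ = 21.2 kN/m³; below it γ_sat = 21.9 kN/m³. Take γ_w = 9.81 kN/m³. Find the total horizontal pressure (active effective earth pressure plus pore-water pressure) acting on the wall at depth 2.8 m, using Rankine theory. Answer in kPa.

35.3 kPa

K_a = (1 − sin φ)/(1 + sin φ) = 0.3653.
γ' = 21.9 − 9.81 = 12.09 kN/m³.
Effective vertical stress at 2.8 m: σ'_v = 21.2×0.7 + 12.09×2.10 = 40.23 kPa.
σ'_h = K_a σ'_v = 0.3653 × 40.23 = 14.70 kPa; u = γ_w × 2.10 = 20.60 kPa.
Total σ_h = 14.70 + 20.60 = 35.30 kPa.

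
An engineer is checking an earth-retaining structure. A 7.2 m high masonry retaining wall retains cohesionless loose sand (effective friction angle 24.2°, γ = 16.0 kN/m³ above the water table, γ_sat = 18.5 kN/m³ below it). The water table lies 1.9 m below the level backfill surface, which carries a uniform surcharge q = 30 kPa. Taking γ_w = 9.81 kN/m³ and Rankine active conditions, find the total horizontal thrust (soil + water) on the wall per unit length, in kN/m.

K_a = tan²(45° − φ/2) = 0.4185.
γ' = 18.5 − 9.81 = 8.690 kN/m³. h₂ = H − d_w = 5.3 m.
σ'_h: at surface K_a·q = 12.56; at WT K_a(q+γd_w) = 25.28; at base K_a(q+γd_w+γ'h₂) = 44.55 kPa.
P₁ = ½(12.56+25.28)×1.9 = 35.94; P₂ = ½(25.28+44.55)×5.3 = 185.1; P_w = ½γ_w h₂² = 137.8.
Total = 35.94+185.1+137.8 = 358.8 kN/m.

359 kN/m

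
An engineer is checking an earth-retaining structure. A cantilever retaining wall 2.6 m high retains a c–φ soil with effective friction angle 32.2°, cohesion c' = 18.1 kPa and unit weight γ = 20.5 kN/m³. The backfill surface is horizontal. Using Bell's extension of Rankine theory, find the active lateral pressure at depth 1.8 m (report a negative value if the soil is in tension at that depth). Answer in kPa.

-8.74 kPa

K_a = (1 − sin φ)/(1 + sin φ) = 0.3047.
σ_a = K_a γ z − 2c√K_a = 0.3047×20.5×1.8 − 2×18.1×0.5520 = -8.739 kPa.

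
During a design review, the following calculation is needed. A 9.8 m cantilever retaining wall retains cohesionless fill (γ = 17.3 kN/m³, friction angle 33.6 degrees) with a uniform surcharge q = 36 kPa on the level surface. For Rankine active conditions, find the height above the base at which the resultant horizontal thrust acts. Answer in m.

3.75 m

K_a = 0.2875.
Triangular part P₁ = ½K_aγH² = 238.8 at H/3 = 3.267 m; rectangular part P₂ = K_a q H = 101.4 at H/2 = 4.900 m.
ȳ = (P₁·3.267 + P₂·4.900)/(P₁+P₂) = 3.754 m.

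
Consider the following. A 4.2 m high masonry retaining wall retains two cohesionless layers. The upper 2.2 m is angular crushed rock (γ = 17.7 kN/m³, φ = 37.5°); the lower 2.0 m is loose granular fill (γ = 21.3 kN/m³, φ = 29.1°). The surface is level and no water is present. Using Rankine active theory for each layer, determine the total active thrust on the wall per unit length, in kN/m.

K_a1 = tan²(45°−37.5°/2) = 0.2432; K_a2 = tan²(45°−29.1°/2) = 0.3456.
Layer 1: σ at base = K_a1 γ₁ h₁ = 9.470 kPa; P₁ = ½×9.470×2.2 = 10.42.
Layer 2: σ_v at top = γ₁h₁ = 38.94; σ_h top = K_a2×38.94 = 13.46; σ_h base = K_a2×(38.94+21.3×2.0) = 28.18.
P₂ = ½(13.46+28.18)×2.0 = 41.64. Total P_a = 10.42+41.64 = 52.05 kN/m.

52.1 kN/m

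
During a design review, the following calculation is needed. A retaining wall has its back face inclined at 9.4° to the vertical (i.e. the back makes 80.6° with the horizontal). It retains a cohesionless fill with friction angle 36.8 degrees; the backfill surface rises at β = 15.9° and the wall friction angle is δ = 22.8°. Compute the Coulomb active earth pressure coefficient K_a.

K_a = sin²(α+φ) / [sin²α · sin(α−δ) · (1 + √{sin(φ+δ)sin(φ−β) / (sin(α−δ)sin(α+β))})²].
With α = 80.6°, φ = 36.8°, δ = 22.8°, β = 15.9°: K_a = 0.3715.

0.372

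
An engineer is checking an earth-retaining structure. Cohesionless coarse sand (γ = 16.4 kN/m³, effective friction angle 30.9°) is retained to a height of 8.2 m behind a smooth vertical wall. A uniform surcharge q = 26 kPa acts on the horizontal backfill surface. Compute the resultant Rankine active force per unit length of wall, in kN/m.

K_a = tan²(45° − φ/2) = 0.3214.
Soil triangle: ½ K_a γ H² = 0.5×0.3214×16.4×8.2² = 177.2 kN/m.
Surcharge rectangle: K_a q H = 0.3214×26×8.2 = 68.52 kN/m.
Total = 177.2 + 68.52 = 245.7 kN/m.

246 kN/m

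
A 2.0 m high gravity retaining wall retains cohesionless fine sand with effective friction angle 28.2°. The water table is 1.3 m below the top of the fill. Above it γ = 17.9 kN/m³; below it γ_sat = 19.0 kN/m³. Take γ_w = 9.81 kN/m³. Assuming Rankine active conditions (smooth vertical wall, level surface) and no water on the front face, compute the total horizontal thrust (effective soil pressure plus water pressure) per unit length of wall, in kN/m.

14.5 kN/m

K_a = tan²(45° − φ/2) = 0.3582.
γ' = 19.0 − 9.81 = 9.190 kN/m³. Depth below WT = 0.7 m.
σ'_h at WT = K_a γ d_w = 8.335 kPa; at base = 8.335 + K_a γ' × 0.7 = 10.64 kPa.
P₁ (0–1.3 m) = ½×8.335×1.3 = 5.418. P₂ (1.3–2.0 m) = ½(8.335+10.64)×0.7 = 6.641.
P_w = ½ γ_w h₂² = 0.5×9.81×0.7² = 2.403. Total = 5.418+6.641+2.403 = 14.46 kN/m.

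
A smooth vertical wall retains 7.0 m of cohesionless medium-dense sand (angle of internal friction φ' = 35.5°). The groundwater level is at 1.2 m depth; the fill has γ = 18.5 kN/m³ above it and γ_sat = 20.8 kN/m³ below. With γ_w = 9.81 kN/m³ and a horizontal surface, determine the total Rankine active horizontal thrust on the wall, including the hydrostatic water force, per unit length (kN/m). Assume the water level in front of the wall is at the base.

252 kN/m

K_a = tan²(45° − φ/2) = 0.2653.
γ' = 20.8 − 9.81 = 10.99 kN/m³. Depth below WT = 5.8 m.
σ'_h at WT = K_a γ d_w = 5.889 kPa; at base = 5.889 + K_a γ' × 5.8 = 22.80 kPa.
P₁ (0–1.2 m) = ½×5.889×1.2 = 3.533. P₂ (1.2–7.0 m) = ½(5.889+22.80)×5.8 = 83.19.
P_w = ½ γ_w h₂² = 0.5×9.81×5.8² = 165.0. Total = 3.533+83.19+165.0 = 251.7 kN/m.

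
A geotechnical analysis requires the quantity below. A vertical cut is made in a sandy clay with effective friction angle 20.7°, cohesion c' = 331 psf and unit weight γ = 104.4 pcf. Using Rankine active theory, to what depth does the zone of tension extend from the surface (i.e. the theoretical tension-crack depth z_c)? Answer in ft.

9.17 ft

K_a = tan²(45° − 20.7°/2) = 0.4777; √K_a = 0.6911.
The active pressure is zero where K_a γ z = 2c√K_a, so z_c = 2c/(γ√K_a) = 2×331/(104.4×0.6911) = 9.175 ft.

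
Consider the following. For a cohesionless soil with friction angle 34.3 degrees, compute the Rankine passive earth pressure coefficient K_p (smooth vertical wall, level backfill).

K_p = (1 + sin φ)/(1 − sin φ) = tan²(45° + 34.3°/2) = 3.582.

3.58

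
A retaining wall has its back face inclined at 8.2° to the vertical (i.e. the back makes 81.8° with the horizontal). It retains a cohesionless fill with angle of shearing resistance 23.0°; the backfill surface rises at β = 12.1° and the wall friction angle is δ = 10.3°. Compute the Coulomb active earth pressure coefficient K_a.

0.568

K_a = sin²(α+φ) / [sin²α · sin(α−δ) · (1 + √{sin(φ+δ)sin(φ−β) / (sin(α−δ)sin(α+β))})²].
With α = 81.8°, φ = 23.0°, δ = 10.3°, β = 12.1°: K_a = 0.5677.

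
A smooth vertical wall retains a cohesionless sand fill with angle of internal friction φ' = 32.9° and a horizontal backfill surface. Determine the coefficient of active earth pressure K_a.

K_a = tan²(45° − φ/2) = tan²(28.55°) = 0.2960.

0.296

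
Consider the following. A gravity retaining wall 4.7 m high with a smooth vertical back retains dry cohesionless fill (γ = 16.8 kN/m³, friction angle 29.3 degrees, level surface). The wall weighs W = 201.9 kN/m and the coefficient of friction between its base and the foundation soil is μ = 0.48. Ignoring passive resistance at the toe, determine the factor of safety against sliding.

K_a = tan²(45° − 29.3°/2) = 0.3428.
P_a = ½K_aγH² = 0.5×0.3428×16.8×4.7² = 63.62 kN/m, acting at H/3 = 1.567 m above the base.
FS_sliding = μW / P_a = 0.48×201.9 / 63.62 = 1.523.

1.52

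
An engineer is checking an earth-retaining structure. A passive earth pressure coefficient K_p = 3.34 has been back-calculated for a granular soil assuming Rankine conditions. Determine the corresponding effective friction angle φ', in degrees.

K_p = (1+sin φ)/(1−sin φ) ⇒ sin φ = (K_p − 1)/(K_p + 1) = 0.5392.
φ = arcsin(0.5392) = 32.63°.

32.6°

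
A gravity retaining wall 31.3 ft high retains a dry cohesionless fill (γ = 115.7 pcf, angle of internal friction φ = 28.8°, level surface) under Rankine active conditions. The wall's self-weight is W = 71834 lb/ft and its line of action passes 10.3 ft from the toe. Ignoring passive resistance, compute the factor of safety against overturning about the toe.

3.58

K_a = tan²(45° − 28.8°/2) = 0.3498.
P_a = ½K_aγH² = 0.5×0.3498×115.7×31.3² = 19820 lb/ft, acting at H/3 = 10.43 ft above the base.
Overturning moment M_o = P_a × H/3 = 19820 × 10.43 = 206800.
Resisting moment M_r = W × 10.3 = 71834 × 10.3 = 739900.
FS_overturning = M_r/M_o = 739900/206800 = 3.578.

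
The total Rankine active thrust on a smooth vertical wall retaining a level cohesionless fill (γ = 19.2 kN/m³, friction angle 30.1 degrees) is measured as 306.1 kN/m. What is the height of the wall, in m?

K_a = 0.3320. P_a = ½ K_a γ H² ⇒ H = √(2P_a/(K_a γ)).
H = √(2×306.1/(0.3320×19.2)) = 9.800 m.

9.80 m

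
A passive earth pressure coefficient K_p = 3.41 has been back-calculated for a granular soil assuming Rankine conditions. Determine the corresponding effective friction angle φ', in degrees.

K_p = (1+sin φ)/(1−sin φ) ⇒ sin φ = (K_p − 1)/(K_p + 1) = 0.5465.
φ = arcsin(0.5465) = 33.13°.

33.1°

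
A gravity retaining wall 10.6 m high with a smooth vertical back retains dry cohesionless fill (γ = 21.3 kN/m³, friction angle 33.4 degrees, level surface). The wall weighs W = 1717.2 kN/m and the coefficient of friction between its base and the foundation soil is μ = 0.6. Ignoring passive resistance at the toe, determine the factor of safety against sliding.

K_a = tan²(45° − 33.4°/2) = 0.2899.
P_a = ½K_aγH² = 0.5×0.2899×21.3×10.6² = 346.9 kN/m, acting at H/3 = 3.533 m above the base.
FS_sliding = μW / P_a = 0.6×1717.2 / 346.9 = 2.970.

2.97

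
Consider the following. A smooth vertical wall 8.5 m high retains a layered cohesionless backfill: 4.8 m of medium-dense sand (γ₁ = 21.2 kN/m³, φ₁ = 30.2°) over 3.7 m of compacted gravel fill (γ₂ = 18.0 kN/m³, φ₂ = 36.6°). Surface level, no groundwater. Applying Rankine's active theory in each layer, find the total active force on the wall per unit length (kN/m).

K_a1 = tan²(45°−30.2°/2) = 0.3307; K_a2 = tan²(45°−36.6°/2) = 0.2530.
Layer 1: σ at base = K_a1 γ₁ h₁ = 33.65 kPa; P₁ = ½×33.65×4.8 = 80.75.
Layer 2: σ_v at top = γ₁h₁ = 101.8; σ_h top = K_a2×101.8 = 25.74; σ_h base = K_a2×(101.8+18.0×3.7) = 42.59.
P₂ = ½(25.74+42.59)×3.7 = 126.4. Total P_a = 80.75+126.4 = 207.2 kN/m.

207 kN/m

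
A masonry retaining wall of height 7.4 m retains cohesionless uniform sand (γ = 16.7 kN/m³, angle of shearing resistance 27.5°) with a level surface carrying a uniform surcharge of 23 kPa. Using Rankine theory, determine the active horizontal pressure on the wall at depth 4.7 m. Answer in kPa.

K_a = (1 − sin φ)/(1 + sin φ) = 0.3682.
σ_v = γz + q = 16.7 × 4.7 + 23 = 101.5 kPa.
σ_h = K_a σ_v = 0.3682 × 101.5 = 37.37 kPa.

37.4 kPa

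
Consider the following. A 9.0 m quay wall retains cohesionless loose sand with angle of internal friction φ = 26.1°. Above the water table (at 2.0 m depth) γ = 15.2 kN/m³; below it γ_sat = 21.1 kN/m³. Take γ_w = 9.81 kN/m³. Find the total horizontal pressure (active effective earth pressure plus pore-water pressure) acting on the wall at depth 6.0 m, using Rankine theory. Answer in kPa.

K_a = (1 − sin φ)/(1 + sin φ) = 0.3889.
γ' = 21.1 − 9.81 = 11.29 kN/m³.
Effective vertical stress at 6.0 m: σ'_v = 15.2×2.0 + 11.29×4.00 = 75.56 kPa.
σ'_h = K_a σ'_v = 0.3889 × 75.56 = 29.39 kPa; u = γ_w × 4.00 = 39.24 kPa.
Total σ_h = 29.39 + 39.24 = 68.63 kPa.

68.6 kPa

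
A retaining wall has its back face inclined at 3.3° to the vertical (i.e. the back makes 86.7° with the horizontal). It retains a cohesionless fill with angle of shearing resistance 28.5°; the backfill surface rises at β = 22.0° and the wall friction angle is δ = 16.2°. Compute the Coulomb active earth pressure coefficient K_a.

K_a = sin²(α+φ) / [sin²α · sin(α−δ) · (1 + √{sin(φ+δ)sin(φ−β) / (sin(α−δ)sin(α+β))})²].
With α = 86.7°, φ = 28.5°, δ = 16.2°, β = 22.0°: K_a = 0.5167.

0.517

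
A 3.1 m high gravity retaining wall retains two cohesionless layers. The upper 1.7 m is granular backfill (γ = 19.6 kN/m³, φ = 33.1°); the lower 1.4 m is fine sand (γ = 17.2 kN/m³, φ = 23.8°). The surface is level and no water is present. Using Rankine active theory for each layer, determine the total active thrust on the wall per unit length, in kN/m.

35.3 kN/m

K_a1 = tan²(45°−33.1°/2) = 0.2936; K_a2 = tan²(45°−23.8°/2) = 0.4250.
Layer 1: σ at base = K_a1 γ₁ h₁ = 9.782 kPa; P₁ = ½×9.782×1.7 = 8.315.
Layer 2: σ_v at top = γ₁h₁ = 33.32; σ_h top = K_a2×33.32 = 14.16; σ_h base = K_a2×(33.32+17.2×1.4) = 24.39.
P₂ = ½(14.16+24.39)×1.4 = 26.99. Total P_a = 8.315+26.99 = 35.30 kN/m.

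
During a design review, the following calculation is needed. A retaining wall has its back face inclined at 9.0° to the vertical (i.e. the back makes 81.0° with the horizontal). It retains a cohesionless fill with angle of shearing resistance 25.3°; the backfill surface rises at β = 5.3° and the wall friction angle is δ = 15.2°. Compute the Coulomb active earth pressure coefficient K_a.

K_a = sin²(α+φ) / [sin²α · sin(α−δ) · (1 + √{sin(φ+δ)sin(φ−β) / (sin(α−δ)sin(α+β))})²].
With α = 81.0°, φ = 25.3°, δ = 15.2°, β = 5.3°: K_a = 0.4638.

0.464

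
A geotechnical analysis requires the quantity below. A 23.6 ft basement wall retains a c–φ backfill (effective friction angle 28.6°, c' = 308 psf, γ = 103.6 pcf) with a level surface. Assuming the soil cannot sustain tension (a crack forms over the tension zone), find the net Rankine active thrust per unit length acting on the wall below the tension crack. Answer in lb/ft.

3370 lb/ft

K_a = 0.3525; √K_a = 0.5938.
Tension-crack depth z_c = 2c/(γ√K_a) = 2×308/(103.6×0.5938) = 10.01 ft.
σ_a at base = K_a γ H − 2c√K_a = 0.3525×103.6×23.6 − 2×308×0.5938 = 496.2 psf.
P_a = ½ × 496.2 × (H − z_c) = 0.5×496.2×13.59 = 3371 lb/ft.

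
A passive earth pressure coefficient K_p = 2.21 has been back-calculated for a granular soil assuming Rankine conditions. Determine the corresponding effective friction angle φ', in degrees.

K_p = (1+sin φ)/(1−sin φ) ⇒ sin φ = (K_p − 1)/(K_p + 1) = 0.3769.
φ = arcsin(0.3769) = 22.14°.

22.1°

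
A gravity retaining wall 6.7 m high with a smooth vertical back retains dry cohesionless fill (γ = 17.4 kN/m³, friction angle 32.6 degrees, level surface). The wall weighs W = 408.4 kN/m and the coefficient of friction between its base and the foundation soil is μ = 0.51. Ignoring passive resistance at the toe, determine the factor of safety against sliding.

1.78

K_a = tan²(45° − 32.6°/2) = 0.2997.
P_a = ½K_aγH² = 0.5×0.2997×17.4×6.7² = 117.1 kN/m, acting at H/3 = 2.233 m above the base.
FS_sliding = μW / P_a = 0.51×408.4 / 117.1 = 1.779.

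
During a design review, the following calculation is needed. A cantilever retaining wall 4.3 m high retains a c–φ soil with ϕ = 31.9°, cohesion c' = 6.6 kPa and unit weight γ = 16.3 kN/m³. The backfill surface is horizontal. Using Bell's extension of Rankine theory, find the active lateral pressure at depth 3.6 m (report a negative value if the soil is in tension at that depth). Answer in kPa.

10.8 kPa

K_a = (1 − sin φ)/(1 + sin φ) = 0.3085.
σ_a = K_a γ z − 2c√K_a = 0.3085×16.3×3.6 − 2×6.6×0.5555 = 10.77 kPa.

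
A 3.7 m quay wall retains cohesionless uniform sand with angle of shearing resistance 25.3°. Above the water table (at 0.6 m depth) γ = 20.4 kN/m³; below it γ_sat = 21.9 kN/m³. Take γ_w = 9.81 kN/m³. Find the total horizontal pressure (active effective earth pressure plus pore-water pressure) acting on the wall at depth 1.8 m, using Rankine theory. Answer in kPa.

K_a = (1 − sin φ)/(1 + sin φ) = 0.4012.
γ' = 21.9 − 9.81 = 12.09 kN/m³.
Effective vertical stress at 1.8 m: σ'_v = 20.4×0.6 + 12.09×1.20 = 26.75 kPa.
σ'_h = K_a σ'_v = 0.4012 × 26.75 = 10.73 kPa; u = γ_w × 1.20 = 11.77 kPa.
Total σ_h = 10.73 + 11.77 = 22.50 kPa.

22.5 kPa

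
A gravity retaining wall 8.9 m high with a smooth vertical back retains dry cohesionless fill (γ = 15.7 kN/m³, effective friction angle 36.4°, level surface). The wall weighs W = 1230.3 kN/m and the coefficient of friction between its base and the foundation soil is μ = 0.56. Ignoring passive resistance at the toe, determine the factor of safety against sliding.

4.34

K_a = tan²(45° − 36.4°/2) = 0.2552.
P_a = ½K_aγH² = 0.5×0.2552×15.7×8.9² = 158.7 kN/m, acting at H/3 = 2.967 m above the base.
FS_sliding = μW / P_a = 0.56×1230.3 / 158.7 = 4.342.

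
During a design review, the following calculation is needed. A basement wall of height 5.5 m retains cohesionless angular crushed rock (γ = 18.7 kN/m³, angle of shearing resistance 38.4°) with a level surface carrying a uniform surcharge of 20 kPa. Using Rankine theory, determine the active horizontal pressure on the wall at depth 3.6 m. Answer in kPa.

20.4 kPa

K_a = (1 − sin φ)/(1 + sin φ) = 0.2337.
σ_v = γz + q = 18.7 × 3.6 + 20 = 87.32 kPa.
σ_h = K_a σ_v = 0.2337 × 87.32 = 20.41 kPa.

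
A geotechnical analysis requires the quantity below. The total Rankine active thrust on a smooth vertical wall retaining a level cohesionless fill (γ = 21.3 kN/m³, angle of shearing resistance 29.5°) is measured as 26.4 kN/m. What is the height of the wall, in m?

2.70 m

K_a = 0.3401. P_a = ½ K_a γ H² ⇒ H = √(2P_a/(K_a γ)).
H = √(2×26.4/(0.3401×21.3)) = 2.700 m.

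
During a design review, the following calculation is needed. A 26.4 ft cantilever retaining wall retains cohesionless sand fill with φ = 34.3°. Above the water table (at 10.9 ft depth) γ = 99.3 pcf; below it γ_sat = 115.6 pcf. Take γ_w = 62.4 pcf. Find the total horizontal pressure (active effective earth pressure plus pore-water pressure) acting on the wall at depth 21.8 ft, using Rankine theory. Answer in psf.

K_a = (1 − sin φ)/(1 + sin φ) = 0.2792.
γ' = 115.6 − 62.4 = 53.20 pcf.
Effective vertical stress at 21.8 ft: σ'_v = 99.3×10.9 + 53.20×10.9 = 1662 psf.
σ'_h = K_a σ'_v = 0.2792 × 1662 = 464.0 psf; u = γ_w × 10.9 = 680.2 psf.
Total σ_h = 464.0 + 680.2 = 1144 psf.

1140 psf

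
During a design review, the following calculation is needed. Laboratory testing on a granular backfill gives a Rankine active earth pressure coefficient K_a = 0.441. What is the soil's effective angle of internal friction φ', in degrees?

K_a = tan²(45° − φ/2) ⇒ 45° − φ/2 = arctan(√0.441) = 33.59°.
φ = 2(45° − 33.59°) = 22.83°.

22.8°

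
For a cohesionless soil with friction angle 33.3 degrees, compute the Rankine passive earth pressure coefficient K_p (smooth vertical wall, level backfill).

3.43

K_p = (1 + sin φ)/(1 − sin φ) = tan²(45° + 33.3°/2) = 3.435.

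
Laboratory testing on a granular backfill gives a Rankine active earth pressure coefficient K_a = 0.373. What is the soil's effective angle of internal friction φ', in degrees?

K_a = tan²(45° − φ/2) ⇒ 45° − φ/2 = arctan(√0.373) = 31.41°.
φ = 2(45° − 31.41°) = 27.17°.

27.2°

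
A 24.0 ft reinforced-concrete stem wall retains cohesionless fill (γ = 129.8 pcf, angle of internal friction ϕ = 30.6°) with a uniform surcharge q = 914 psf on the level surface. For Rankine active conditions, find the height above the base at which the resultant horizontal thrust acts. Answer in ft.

K_a = 0.3253.
Triangular part P₁ = ½K_aγH² = 12160 at H/3 = 8.000 ft; rectangular part P₂ = K_a q H = 7137 at H/2 = 12.00 ft.
ȳ = (P₁·8.000 + P₂·12.00)/(P₁+P₂) = 9.479 ft.

9.48 ft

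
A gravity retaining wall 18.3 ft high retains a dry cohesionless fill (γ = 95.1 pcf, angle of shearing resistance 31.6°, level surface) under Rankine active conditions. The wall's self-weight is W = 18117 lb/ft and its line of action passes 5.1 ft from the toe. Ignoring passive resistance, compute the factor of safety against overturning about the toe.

K_a = tan²(45° − 31.6°/2) = 0.3123.
P_a = ½K_aγH² = 0.5×0.3123×95.1×18.3² = 4974 lb/ft, acting at H/3 = 6.100 ft above the base.
Overturning moment M_o = P_a × H/3 = 4974 × 6.100 = 30340.
Resisting moment M_r = W × 5.1 = 18117 × 5.1 = 92400.
FS_overturning = M_r/M_o = 92400/30340 = 3.045.

3.05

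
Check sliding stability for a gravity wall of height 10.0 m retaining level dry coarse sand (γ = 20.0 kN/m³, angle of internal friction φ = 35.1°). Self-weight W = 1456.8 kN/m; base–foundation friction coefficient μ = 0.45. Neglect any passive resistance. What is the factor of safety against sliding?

K_a = tan²(45° − 35.1°/2) = 0.2698.
P_a = ½K_aγH² = 0.5×0.2698×20.0×10.0² = 269.8 kN/m, acting at H/3 = 3.333 m above the base.
FS_sliding = μW / P_a = 0.45×1456.8 / 269.8 = 2.429.

2.43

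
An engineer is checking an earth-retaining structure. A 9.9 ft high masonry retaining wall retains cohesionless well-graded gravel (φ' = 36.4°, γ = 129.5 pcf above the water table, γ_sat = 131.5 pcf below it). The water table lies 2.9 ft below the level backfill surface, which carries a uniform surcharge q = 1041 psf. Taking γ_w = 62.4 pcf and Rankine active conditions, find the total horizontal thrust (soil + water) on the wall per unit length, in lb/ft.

5400 lb/ft

K_a = tan²(45° − φ/2) = 0.2552.
γ' = 131.5 − 62.4 = 69.10 pcf. h₂ = H − d_w = 7.0 ft.
σ'_h: at surface K_a·q = 265.6; at WT K_a(q+γd_w) = 361.5; at base K_a(q+γd_w+γ'h₂) = 484.9 psf.
P₁ = ½(265.6+361.5)×2.9 = 909.3; P₂ = ½(361.5+484.9)×7.0 = 2962; P_w = ½γ_w h₂² = 1529.
Total = 909.3+2962+1529 = 5400 lb/ft.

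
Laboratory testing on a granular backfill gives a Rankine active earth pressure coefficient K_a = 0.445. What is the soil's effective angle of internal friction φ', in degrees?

22.6°

K_a = tan²(45° − φ/2) ⇒ 45° − φ/2 = arctan(√0.445) = 33.71°.
φ = 2(45° − 33.71°) = 22.59°.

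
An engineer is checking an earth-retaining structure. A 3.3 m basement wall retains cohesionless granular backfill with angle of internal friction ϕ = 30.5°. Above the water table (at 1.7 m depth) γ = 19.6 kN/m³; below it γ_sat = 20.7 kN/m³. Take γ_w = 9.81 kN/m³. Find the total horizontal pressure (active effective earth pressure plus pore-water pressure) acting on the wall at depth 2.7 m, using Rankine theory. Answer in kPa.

24.3 kPa

K_a = (1 − sin φ)/(1 + sin φ) = 0.3267.
γ' = 20.7 − 9.81 = 10.89 kN/m³.
Effective vertical stress at 2.7 m: σ'_v = 19.6×1.7 + 10.89×1.00 = 44.21 kPa.
σ'_h = K_a σ'_v = 0.3267 × 44.21 = 14.44 kPa; u = γ_w × 1.00 = 9.810 kPa.
Total σ_h = 14.44 + 9.810 = 24.25 kPa.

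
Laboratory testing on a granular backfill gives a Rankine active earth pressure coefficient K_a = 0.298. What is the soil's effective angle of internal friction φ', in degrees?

K_a = tan²(45° − φ/2) ⇒ 45° − φ/2 = arctan(√0.298) = 28.63°.
φ = 2(45° − 28.63°) = 32.74°.

32.7°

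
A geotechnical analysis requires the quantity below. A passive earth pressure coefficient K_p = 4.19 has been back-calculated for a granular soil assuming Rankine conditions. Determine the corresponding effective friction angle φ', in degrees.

37.9°

K_p = (1+sin φ)/(1−sin φ) ⇒ sin φ = (K_p − 1)/(K_p + 1) = 0.6146.
φ = arcsin(0.6146) = 37.93°.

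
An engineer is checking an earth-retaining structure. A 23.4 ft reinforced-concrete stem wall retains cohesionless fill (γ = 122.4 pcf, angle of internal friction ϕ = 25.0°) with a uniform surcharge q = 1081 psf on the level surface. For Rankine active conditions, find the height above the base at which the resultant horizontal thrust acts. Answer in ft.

9.48 ft

K_a = 0.4059.
Triangular part P₁ = ½K_aγH² = 13600 at H/3 = 7.800 ft; rectangular part P₂ = K_a q H = 10270 at H/2 = 11.70 ft.
ȳ = (P₁·7.800 + P₂·11.70)/(P₁+P₂) = 9.478 ft.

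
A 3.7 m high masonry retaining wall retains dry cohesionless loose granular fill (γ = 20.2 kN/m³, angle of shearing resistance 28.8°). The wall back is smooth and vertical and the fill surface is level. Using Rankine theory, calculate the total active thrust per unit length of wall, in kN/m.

K_a = tan²(45° − φ/2) = 0.3498.
P_a = ½ K_a γ H² = 0.5 × 0.3498 × 20.2 × 3.7² = 48.36 kN/m.

48.4 kN/m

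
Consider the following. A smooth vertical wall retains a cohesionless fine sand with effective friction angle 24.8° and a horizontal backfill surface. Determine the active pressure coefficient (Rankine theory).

0.409

K_a = tan²(45° − φ/2) = tan²(32.60°) = 0.4090.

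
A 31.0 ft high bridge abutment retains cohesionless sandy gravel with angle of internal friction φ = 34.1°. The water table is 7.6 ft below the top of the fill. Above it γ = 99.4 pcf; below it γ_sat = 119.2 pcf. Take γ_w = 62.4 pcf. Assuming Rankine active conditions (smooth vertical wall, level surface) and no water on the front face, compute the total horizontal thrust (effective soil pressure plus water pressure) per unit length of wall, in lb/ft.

K_a = tan²(45° − φ/2) = 0.2815.
γ' = 119.2 − 62.4 = 56.80 pcf. Depth below WT = 23.4 ft.
σ'_h at WT = K_a γ d_w = 212.7 psf; at base = 212.7 + K_a γ' × 23.4 = 586.9 psf.
P₁ (0–7.6 ft) = ½×212.7×7.6 = 808.2. P₂ (7.6–31.0 ft) = ½(212.7+586.9)×23.4 = 9355.
P_w = ½ γ_w h₂² = 0.5×62.4×23.4² = 17080. Total = 808.2+9355+17080 = 27250 lb/ft.

27200 lb/ft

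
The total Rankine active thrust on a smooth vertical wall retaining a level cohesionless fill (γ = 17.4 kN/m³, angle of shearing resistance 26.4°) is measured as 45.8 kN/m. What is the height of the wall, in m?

K_a = 0.3844. P_a = ½ K_a γ H² ⇒ H = √(2P_a/(K_a γ)).
H = √(2×45.8/(0.3844×17.4)) = 3.701 m.

3.70 m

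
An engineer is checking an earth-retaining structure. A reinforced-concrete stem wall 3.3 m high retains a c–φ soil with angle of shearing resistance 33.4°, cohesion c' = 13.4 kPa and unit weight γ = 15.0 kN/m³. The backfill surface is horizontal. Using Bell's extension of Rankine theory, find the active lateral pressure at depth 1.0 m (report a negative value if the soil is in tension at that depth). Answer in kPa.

K_a = (1 − sin φ)/(1 + sin φ) = 0.2899.
σ_a = K_a γ z − 2c√K_a = 0.2899×15.0×1.0 − 2×13.4×0.5384 = -10.08 kPa.

-10.1 kPa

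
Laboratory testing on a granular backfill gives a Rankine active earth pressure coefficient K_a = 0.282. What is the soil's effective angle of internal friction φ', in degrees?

K_a = tan²(45° − φ/2) ⇒ 45° − φ/2 = arctan(√0.282) = 27.97°.
φ = 2(45° − 27.97°) = 34.06°.

34.1°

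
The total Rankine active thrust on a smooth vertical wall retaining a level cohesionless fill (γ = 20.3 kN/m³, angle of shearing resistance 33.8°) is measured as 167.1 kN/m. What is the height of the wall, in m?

7.60 m

K_a = 0.2851. P_a = ½ K_a γ H² ⇒ H = √(2P_a/(K_a γ)).
H = √(2×167.1/(0.2851×20.3)) = 7.599 m.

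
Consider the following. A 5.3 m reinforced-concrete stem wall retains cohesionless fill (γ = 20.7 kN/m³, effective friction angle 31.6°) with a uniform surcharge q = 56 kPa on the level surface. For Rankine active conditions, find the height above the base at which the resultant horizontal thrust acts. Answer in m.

2.21 m

K_a = 0.3123.
Triangular part P₁ = ½K_aγH² = 90.81 at H/3 = 1.767 m; rectangular part P₂ = K_a q H = 92.70 at H/2 = 2.650 m.
ȳ = (P₁·1.767 + P₂·2.650)/(P₁+P₂) = 2.213 m.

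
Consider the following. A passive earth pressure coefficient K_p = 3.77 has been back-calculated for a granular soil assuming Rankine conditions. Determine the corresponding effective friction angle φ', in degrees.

35.5°

K_p = (1+sin φ)/(1−sin φ) ⇒ sin φ = (K_p − 1)/(K_p + 1) = 0.5807.
φ = arcsin(0.5807) = 35.50°.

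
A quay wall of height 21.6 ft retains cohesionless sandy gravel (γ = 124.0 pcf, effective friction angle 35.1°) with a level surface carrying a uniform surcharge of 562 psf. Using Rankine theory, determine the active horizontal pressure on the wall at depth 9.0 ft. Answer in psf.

453 psf

K_a = (1 − sin φ)/(1 + sin φ) = 0.2698.
σ_v = γz + q = 124.0 × 9.0 + 562 = 1678 psf.
σ_h = K_a σ_v = 0.2698 × 1678 = 452.8 psf.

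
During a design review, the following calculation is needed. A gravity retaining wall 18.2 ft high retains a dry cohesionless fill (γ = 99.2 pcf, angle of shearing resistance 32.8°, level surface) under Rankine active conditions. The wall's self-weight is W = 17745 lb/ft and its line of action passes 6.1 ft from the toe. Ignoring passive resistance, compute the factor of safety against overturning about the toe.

3.65

K_a = tan²(45° − 32.8°/2) = 0.2973.
P_a = ½K_aγH² = 0.5×0.2973×99.2×18.2² = 4884 lb/ft, acting at H/3 = 6.067 ft above the base.
Overturning moment M_o = P_a × H/3 = 4884 × 6.067 = 29630.
Resisting moment M_r = W × 6.1 = 17745 × 6.1 = 108200.
FS_overturning = M_r/M_o = 108200/29630 = 3.653.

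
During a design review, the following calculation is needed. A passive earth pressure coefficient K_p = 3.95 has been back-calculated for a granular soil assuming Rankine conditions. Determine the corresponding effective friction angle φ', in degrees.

36.6°

K_p = (1+sin φ)/(1−sin φ) ⇒ sin φ = (K_p − 1)/(K_p + 1) = 0.5960.
φ = arcsin(0.5960) = 36.58°.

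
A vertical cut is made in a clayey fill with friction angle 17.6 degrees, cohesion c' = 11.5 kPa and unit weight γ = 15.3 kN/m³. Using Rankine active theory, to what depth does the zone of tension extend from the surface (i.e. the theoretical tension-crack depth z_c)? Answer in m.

2.05 m

K_a = tan²(45° − 17.6°/2) = 0.5357; √K_a = 0.7319.
The active pressure is zero where K_a γ z = 2c√K_a, so z_c = 2c/(γ√K_a) = 2×11.5/(15.3×0.7319) = 2.054 m.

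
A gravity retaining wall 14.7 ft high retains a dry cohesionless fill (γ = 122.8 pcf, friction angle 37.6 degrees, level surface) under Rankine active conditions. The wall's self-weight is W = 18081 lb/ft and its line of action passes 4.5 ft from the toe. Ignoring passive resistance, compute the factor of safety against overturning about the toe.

5.17

K_a = tan²(45° − 37.6°/2) = 0.2421.
P_a = ½K_aγH² = 0.5×0.2421×122.8×14.7² = 3212 lb/ft, acting at H/3 = 4.900 ft above the base.
Overturning moment M_o = P_a × H/3 = 3212 × 4.900 = 15740.
Resisting moment M_r = W × 4.5 = 18081 × 4.5 = 81360.
FS_overturning = M_r/M_o = 81360/15740 = 5.169.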